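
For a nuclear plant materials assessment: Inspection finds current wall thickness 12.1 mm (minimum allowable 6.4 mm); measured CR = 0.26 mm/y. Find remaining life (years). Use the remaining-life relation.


Apply the remaining-life relation: RL = (t_current − t_min) / CR
RL = (12.1 − 6.4) / 0.26 = 5.7 / 0.26 = 21.9 years

21.9 years


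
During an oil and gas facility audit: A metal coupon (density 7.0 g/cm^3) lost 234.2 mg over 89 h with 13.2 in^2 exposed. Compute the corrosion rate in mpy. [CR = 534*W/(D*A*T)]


Apply the mpy weight-loss relation: CR = 534 * W / (D * A * T)
Numerator: 534 * 234.2 = 125062.8
Denominator: 7.0 * 13.2 * 89 = 8223.6
CR = 125062.8 / 8223.6 = 15.20779 mpy

15.20779 mpy


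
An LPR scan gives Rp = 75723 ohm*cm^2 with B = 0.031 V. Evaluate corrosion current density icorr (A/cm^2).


Apply the Stern-Geary relation: icorr = B / Rp
icorr = 0.031 / 75723 = 4.094×10^-7 A/cm^2

4.094×10^-7 A/cm^2


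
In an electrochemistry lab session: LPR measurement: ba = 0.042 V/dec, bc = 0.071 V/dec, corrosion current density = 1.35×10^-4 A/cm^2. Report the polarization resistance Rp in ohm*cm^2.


Apply the Stern-Geary equation: Rp = ba*bc / (2.303*icorr*(ba+bc))
ba*bc = 0.042*0.071 = 0.002982
ba+bc = 0.113; 2.303*icorr*(ba+bc) = 2.303*1.35×10^-4*0.113 = 3.5132265×10^-5
Rp = 0.002982 / 3.5132265×10^-5 = 84.9 ohm*cm^2

84.9 ohm*cm^2


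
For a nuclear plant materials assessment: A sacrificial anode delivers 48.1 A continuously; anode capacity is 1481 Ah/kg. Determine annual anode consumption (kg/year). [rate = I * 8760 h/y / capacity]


Annual consumption = current * hours per year / capacity
Rate = 48.1 * 8760 / 1481 = 284.5 kg/year

284.5 kg/year


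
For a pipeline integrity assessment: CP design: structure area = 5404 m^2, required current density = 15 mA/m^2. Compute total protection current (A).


I = area * current density, then convert mA → A (÷1000)
I = 5404 * 15 / 1000 = 81.06 A

81.06 A


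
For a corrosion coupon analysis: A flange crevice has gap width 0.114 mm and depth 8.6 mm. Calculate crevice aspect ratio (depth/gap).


Aspect ratio = depth / gap
Ratio = 8.6 / 0.114 = 75.4

75.4


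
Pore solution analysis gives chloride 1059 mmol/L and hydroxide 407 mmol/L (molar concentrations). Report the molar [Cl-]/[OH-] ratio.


Threshold parameter = [Cl-] / [OH-] (molar basis; both in mmol/L, so units cancel)
Ratio = 1059 / 407 = 2.6

2.6


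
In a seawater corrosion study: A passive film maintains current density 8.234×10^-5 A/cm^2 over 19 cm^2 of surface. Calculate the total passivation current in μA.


I = i_pass * A, then convert A → μA (×10^6)
I = 8.234×10^-5 * 19 * 10^6 = 1564.46 μA

1564.46 μA


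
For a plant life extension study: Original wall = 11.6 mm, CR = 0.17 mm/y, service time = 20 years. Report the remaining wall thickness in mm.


Remaining wall = original − CR × time
t = 11.6 − 0.17*20 = 11.6 − 3.4 = 8.2 mm

8.2 mm


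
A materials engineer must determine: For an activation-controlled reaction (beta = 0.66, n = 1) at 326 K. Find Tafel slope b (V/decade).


Apply the Tafel slope relation: b = 2.303*R*T/(beta*n*F)
Numerator: 2.303 * 8.314 * 326 = 6241.97
Denominator: 0.66 * 1 * 96485 = 63680.1
b = 6241.97 / 63680.1 = 0.098 V/decade

0.098 V/decade


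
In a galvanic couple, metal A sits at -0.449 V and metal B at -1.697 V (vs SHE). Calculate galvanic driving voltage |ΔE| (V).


Driving voltage is the absolute potential difference.
|ΔE| = |-0.449 − (-1.697)| = 1.248 V

1.248 V


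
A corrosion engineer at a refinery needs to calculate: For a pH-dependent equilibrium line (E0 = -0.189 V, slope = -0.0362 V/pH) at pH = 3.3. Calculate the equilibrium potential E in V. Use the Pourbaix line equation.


Apply the Pourbaix line equation: E = E0 + slope*pH
E = -0.189 + (-0.0362)*3.3 = -0.189 + (-0.11946) = -0.30846 V
Rounded to 4 decimal places: E = -0.3085 V

-0.3085 V


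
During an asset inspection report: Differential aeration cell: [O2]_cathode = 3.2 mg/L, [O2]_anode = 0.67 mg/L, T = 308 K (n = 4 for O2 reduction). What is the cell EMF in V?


Apply the Nernst concentration-cell relation: E = (RT/nF)*ln(C_cathode/C_anode)
RT/nF = 8.314*308/(4*96485) = 0.006635 V
ln(3.2/0.67) = 1.56363
E = 0.006635 * 1.56363 = 0.01037 V

0.01037 V


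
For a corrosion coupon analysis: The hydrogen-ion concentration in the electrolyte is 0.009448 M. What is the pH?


pH = −log10[H+]
pH = −log10(0.009448) = 2.02

2.02


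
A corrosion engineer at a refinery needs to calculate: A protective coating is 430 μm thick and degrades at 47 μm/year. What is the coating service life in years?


Service life = thickness / degradation rate
Life = 430 / 47 = 9.1 years

9.1 years


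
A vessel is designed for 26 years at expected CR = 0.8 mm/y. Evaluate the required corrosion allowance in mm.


Corrosion allowance = CR × design life
CA = 0.8 * 26 = 20.8 mm

20.8 mm


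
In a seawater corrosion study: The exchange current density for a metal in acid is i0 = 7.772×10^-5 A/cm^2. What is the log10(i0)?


i0 = 7.772×10^-5 A/cm^2
log10(i0) = -4.109

-4.109


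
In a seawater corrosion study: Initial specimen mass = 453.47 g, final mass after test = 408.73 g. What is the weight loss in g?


Weight loss = initial − final
WL = 453.47 − 408.73 = 44.74 g

44.74 g


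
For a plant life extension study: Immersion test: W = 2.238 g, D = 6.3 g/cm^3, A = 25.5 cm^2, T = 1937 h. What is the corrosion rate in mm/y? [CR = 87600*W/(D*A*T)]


Apply the mm/y weight-loss relation: CR = 87600 * W / (D * A * T)
Numerator: 87600 * 2.238 = 196048.8
Denominator: 6.3 * 25.5 * 1937 = 311179.05
CR = 196048.8 / 311179.05 = 0.630019 mm/y

0.630019 mm/y


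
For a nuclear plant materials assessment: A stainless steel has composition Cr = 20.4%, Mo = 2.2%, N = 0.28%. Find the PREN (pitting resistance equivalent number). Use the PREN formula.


Apply the PREN formula: PREN = Cr + 3.3*Mo + 16*N
PREN = 20.4 + 3.3*2.2 + 16*0.28
PREN = 20.4 + 7.26 + 4.48 = 32.14

32.14


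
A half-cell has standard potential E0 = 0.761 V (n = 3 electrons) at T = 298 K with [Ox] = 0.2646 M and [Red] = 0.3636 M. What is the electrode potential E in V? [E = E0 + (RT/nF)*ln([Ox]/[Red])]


Apply the Nernst equation: E = E0 + (RT/nF)*ln([Ox]/[Red])
Step 1: RT/nF = 8.314*298/(3*96485) = 0.00855944 V
Step 2: [Ox]/[Red] = 0.2646/0.3636 = 0.727723
Step 3: ln(0.727723) = -0.317835
Step 4: correction = 0.00855944 * -0.317835 = -0.003 V
E = 0.761 + -0.003 = 0.758 V

0.758 V


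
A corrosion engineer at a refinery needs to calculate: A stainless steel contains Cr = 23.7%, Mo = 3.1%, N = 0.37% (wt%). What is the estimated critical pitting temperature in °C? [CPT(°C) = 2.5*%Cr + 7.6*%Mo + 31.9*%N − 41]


Apply the ASTM G48 empirical CPT estimate: CPT(°C) = 2.5*%Cr + 7.6*%Mo + 31.9*%N − 41
2.5*23.7 = 59.25; 7.6*3.1 = 23.56; 31.9*0.37 = 11.803
CPT = 59.25 + 23.56 + 11.803 − 41 = 53.613 °C
Rounded to 0.1 °C: CPT ≈ 53.6 °C

53.6 °C


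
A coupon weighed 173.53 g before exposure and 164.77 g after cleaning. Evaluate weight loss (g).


Weight loss = initial − final
WL = 173.53 − 164.77 = 8.76 g

8.76 g


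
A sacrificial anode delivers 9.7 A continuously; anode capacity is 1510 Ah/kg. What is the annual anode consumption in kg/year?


Annual consumption = current * hours per year / capacity
Rate = 9.7 * 8760 / 1510 = 56.3 kg/year

56.3 kg/year


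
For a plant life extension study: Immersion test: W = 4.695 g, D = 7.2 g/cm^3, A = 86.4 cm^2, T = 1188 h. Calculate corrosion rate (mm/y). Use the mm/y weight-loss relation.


Apply the mm/y weight-loss relation: CR = 87600 * W / (D * A * T)
Numerator: 87600 * 4.695 = 411282.0
Denominator: 7.2 * 86.4 * 1188 = 739031.04
CR = 411282.0 / 739031.04 = 0.5565 mm/y

0.5565 mm/y


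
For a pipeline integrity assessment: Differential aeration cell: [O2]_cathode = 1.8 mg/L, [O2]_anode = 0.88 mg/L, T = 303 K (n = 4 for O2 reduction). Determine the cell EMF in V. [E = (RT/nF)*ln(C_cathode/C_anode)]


Apply the Nernst concentration-cell relation: E = (RT/nF)*ln(C_cathode/C_anode)
RT/nF = 8.314*303/(4*96485) = 0.00652729 V
ln(1.8/0.88) = 0.71562
E = 0.00652729 * 0.71562 = 0.00467 V

0.00467 V


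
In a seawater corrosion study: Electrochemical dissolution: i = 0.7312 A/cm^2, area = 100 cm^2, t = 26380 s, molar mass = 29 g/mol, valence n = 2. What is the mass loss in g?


Apply Faraday's law: m = i*A*t*M / (n*F)
Total charge passed Q = i*A*t = 0.7312*100*26380 = 1928905.6 C
m = Q*M/(n*F) = 1928905.6*29/(2*96485) = 289.88062 g

289.88062 g


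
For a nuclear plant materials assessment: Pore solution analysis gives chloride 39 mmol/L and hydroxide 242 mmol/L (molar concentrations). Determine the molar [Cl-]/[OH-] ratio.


Threshold parameter = [Cl-] / [OH-] (molar basis; both in mmol/L, so units cancel)
Ratio = 39 / 242 = 0.16

0.16


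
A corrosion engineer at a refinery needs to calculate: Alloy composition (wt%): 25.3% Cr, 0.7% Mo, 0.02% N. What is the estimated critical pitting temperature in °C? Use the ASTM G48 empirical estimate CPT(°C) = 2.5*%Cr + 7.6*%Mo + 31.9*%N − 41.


Apply the ASTM G48 empirical CPT estimate: CPT(°C) = 2.5*%Cr + 7.6*%Mo + 31.9*%N − 41
2.5*25.3 = 63.25; 7.6*0.7 = 5.32; 31.9*0.02 = 0.638
CPT = 63.25 + 5.32 + 0.638 − 41 = 28.208 °C
Rounded to 0.1 °C: CPT ≈ 28.2 °C

28.2 °C


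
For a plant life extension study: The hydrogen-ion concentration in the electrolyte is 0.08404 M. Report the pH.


pH = −log10[H+]
pH = −log10(0.08404) = 1.08

1.08


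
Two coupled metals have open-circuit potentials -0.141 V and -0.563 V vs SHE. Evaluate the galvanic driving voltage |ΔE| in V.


Driving voltage is the absolute potential difference.
|ΔE| = |-0.141 − (-0.563)| = 0.422 V

0.422 V


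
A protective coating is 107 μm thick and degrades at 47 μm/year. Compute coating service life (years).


Service life = thickness / degradation rate
Life = 107 / 47 = 2.3 years

2.3 years


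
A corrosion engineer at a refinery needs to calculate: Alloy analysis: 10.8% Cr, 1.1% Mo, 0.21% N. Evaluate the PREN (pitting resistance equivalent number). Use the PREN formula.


Apply the PREN formula: PREN = Cr + 3.3*Mo + 16*N
PREN = 10.8 + 3.3*1.1 + 16*0.21
PREN = 10.8 + 3.63 + 3.36 = 17.79

17.79


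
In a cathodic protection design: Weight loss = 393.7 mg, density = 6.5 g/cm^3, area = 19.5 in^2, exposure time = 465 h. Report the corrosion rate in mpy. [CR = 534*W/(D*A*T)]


Apply the mpy weight-loss relation: CR = 534 * W / (D * A * T)
Numerator: 534 * 393.7 = 210235.8
Denominator: 6.5 * 19.5 * 465 = 58938.75
CR = 210235.8 / 58938.75 = 3.567 mpy

3.567 mpy


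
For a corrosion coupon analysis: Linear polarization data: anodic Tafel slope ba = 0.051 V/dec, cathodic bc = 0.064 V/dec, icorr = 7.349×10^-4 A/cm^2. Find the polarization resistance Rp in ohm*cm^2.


Apply the Stern-Geary equation: Rp = ba*bc / (2.303*icorr*(ba+bc))
ba*bc = 0.051*0.064 = 0.003264
ba+bc = 0.115; 2.303*icorr*(ba+bc) = 2.303*7.349×10^-4*0.115 = 1.9463459×10^-4
Rp = 0.003264 / 1.9463459×10^-4 = 16.8 ohm*cm^2

16.8 ohm*cm^2


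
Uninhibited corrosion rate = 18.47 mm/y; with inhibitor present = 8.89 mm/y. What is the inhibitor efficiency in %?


Apply the inhibitor-efficiency definition: IE = (CR_blank − CR_inh)/CR_blank × 100
IE = (18.47 − 8.89) / 18.47 × 100
IE = 9.58 / 18.47 × 100 = 51.9 %

51.9 %


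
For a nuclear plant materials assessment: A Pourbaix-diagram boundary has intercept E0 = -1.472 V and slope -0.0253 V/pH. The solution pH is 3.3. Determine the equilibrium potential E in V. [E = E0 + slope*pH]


Apply the Pourbaix line equation: E = E0 + slope*pH
E = -1.472 + (-0.0253)*3.3 = -1.472 + (-0.08349) = -1.55549 V
Rounded to 4 decimal places: E = -1.5555 V

-1.5555 V


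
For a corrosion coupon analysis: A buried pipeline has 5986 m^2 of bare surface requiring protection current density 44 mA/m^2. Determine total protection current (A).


I = area * current density, then convert mA → A (÷1000)
I = 5986 * 44 / 1000 = 263.38 A

263.38 A


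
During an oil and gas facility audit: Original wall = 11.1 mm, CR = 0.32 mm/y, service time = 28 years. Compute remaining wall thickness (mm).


Remaining wall = original − CR × time
t = 11.1 − 0.32*28 = 11.1 − 8.96 = 2.14 mm

2.14 mm


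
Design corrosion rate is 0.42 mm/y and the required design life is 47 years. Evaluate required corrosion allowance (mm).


Corrosion allowance = CR × design life
CA = 0.42 * 47 = 19.74 mm

19.74 mm


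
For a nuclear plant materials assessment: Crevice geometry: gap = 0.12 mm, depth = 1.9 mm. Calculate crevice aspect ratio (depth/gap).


Aspect ratio = depth / gap
Ratio = 1.9 / 0.12 = 15.8

15.8


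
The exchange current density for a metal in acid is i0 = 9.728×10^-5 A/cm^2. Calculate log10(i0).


i0 = 9.728×10^-5 A/cm^2
log10(i0) = -4.012

-4.012


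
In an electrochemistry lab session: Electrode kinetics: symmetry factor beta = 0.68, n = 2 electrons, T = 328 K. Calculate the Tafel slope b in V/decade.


Apply the Tafel slope relation: b = 2.303*R*T/(beta*n*F)
Numerator: 2.303 * 8.314 * 328 = 6280.26
Denominator: 0.68 * 2 * 96485 = 131219.6
b = 6280.26 / 131219.6 = 0.048 V/decade

0.048 V/decade


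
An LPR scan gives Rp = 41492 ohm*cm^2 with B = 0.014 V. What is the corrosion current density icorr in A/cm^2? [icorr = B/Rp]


Apply the Stern-Geary relation: icorr = B / Rp
icorr = 0.014 / 41492 = 3.374×10^-7 A/cm^2

3.374×10^-7 A/cm^2


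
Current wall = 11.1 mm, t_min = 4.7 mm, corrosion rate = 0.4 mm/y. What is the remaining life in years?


Apply the remaining-life relation: RL = (t_current − t_min) / CR
RL = (11.1 − 4.7) / 0.4 = 6.4 / 0.4 = 16.0 years

16.0 years


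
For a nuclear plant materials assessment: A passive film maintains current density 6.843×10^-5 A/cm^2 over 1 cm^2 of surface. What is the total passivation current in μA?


I = i_pass * A, then convert A → μA (×10^6)
I = 6.843×10^-5 * 1 * 10^6 = 68.43 μA

68.43 μA


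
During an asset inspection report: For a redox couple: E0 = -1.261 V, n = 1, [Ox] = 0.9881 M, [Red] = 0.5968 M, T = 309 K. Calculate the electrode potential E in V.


Apply the Nernst equation: E = E0 + (RT/nF)*ln([Ox]/[Red])
Step 1: RT/nF = 8.314*309/(1*96485) = 0.02662617 V
Step 2: [Ox]/[Red] = 0.9881/0.5968 = 1.655664
Step 3: ln(1.655664) = 0.504202
Step 4: correction = 0.02662617 * 0.504202 = 0.013 V
E = -1.261 + 0.013 = -1.248 V

-1.248 V


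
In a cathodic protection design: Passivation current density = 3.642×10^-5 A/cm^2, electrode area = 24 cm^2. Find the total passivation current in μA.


I = i_pass * A, then convert A → μA (×10^6)
I = 3.642×10^-5 * 24 * 10^6 = 874.08 μA

874.08 μA


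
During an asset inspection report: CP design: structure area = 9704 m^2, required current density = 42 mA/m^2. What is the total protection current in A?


I = area * current density, then convert mA → A (÷1000)
I = 9704 * 42 / 1000 = 407.57 A

407.57 A


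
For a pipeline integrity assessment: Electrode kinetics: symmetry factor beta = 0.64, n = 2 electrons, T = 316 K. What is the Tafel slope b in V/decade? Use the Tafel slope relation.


Apply the Tafel slope relation: b = 2.303*R*T/(beta*n*F)
Numerator: 2.303 * 8.314 * 316 = 6050.5
Denominator: 0.64 * 2 * 96485 = 123500.8
b = 6050.5 / 123500.8 = 0.049 V/decade

0.049 V/decade


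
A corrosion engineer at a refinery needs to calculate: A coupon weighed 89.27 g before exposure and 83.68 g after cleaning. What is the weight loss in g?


Weight loss = initial − final
WL = 89.27 − 83.68 = 5.59 g

5.59 g


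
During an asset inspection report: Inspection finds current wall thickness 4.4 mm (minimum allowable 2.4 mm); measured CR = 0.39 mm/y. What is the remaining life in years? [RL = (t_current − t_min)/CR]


Apply the remaining-life relation: RL = (t_current − t_min) / CR
RL = (4.4 − 2.4) / 0.39 = 2.0 / 0.39 = 5.1 years

5.1 years


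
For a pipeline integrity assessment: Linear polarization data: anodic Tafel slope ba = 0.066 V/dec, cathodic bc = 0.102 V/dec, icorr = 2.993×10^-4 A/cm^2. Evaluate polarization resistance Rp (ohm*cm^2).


Apply the Stern-Geary equation: Rp = ba*bc / (2.303*icorr*(ba+bc))
ba*bc = 0.066*0.102 = 0.006732
ba+bc = 0.168; 2.303*icorr*(ba+bc) = 2.303*2.993×10^-4*0.168 = 1.1580037×10^-4
Rp = 0.006732 / 1.1580037×10^-4 = 58.13 ohm*cm^2

58.13 ohm*cm^2


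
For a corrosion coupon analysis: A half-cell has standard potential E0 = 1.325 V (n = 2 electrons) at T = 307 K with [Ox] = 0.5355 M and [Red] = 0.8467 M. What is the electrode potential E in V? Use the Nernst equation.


Apply the Nernst equation: E = E0 + (RT/nF)*ln([Ox]/[Red])
Step 1: RT/nF = 8.314*307/(2*96485) = 0.01322692 V
Step 2: [Ox]/[Red] = 0.5355/0.8467 = 0.632455
Step 3: ln(0.632455) = -0.458146
Step 4: correction = 0.01322692 * -0.458146 = -0.006 V
E = 1.325 + -0.006 = 1.319 V

1.319 V


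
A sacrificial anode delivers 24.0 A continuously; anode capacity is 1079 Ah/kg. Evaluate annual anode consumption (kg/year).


Annual consumption = current * hours per year / capacity
Rate = 24.0 * 8760 / 1079 = 194.8 kg/year

194.8 kg/year


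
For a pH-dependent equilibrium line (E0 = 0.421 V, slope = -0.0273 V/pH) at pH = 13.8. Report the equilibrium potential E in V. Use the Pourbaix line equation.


Apply the Pourbaix line equation: E = E0 + slope*pH
E = 0.421 + (-0.0273)*13.8 = 0.421 + (-0.37674) = 0.04426 V
Rounded to 3 decimal places: E = 0.044 V

0.044 V


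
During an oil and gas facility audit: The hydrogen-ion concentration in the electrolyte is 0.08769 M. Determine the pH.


pH = −log10[H+]
pH = −log10(0.08769) = 1.06

1.06


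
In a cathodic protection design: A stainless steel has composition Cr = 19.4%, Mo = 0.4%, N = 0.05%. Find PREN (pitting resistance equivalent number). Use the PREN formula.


Apply the PREN formula: PREN = Cr + 3.3*Mo + 16*N
PREN = 19.4 + 3.3*0.4 + 16*0.05
PREN = 19.4 + 1.32 + 0.8 = 21.52

21.52


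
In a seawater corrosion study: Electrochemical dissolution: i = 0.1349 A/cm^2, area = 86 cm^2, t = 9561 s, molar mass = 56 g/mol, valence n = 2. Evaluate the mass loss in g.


Apply Faraday's law: m = i*A*t*M / (n*F)
Total charge passed Q = i*A*t = 0.1349*86*9561 = 110920.9854 C
m = Q*M/(n*F) = 110920.9854*56/(2*96485) = 32.189 g

32.189 g


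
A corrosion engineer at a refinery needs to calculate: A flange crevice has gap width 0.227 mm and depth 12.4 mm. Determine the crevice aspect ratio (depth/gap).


Aspect ratio = depth / gap
Ratio = 12.4 / 0.227 = 54.6

54.6


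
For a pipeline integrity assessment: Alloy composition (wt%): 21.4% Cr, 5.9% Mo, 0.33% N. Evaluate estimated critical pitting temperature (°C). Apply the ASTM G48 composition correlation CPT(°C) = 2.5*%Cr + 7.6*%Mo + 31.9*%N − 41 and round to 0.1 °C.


Apply the ASTM G48 empirical CPT estimate: CPT(°C) = 2.5*%Cr + 7.6*%Mo + 31.9*%N − 41
2.5*21.4 = 53.5; 7.6*5.9 = 44.84; 31.9*0.33 = 10.527
CPT = 53.5 + 44.84 + 10.527 − 41 = 67.867 °C
Rounded to 0.1 °C: CPT ≈ 67.9 °C

67.9 °C


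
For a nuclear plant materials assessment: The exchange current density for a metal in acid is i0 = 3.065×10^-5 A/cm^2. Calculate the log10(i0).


i0 = 3.065×10^-5 A/cm^2
log10(i0) = -4.514

-4.514


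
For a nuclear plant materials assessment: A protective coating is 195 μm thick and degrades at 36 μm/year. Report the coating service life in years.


Service life = thickness / degradation rate
Life = 195 / 36 = 5.4 years

5.4 years


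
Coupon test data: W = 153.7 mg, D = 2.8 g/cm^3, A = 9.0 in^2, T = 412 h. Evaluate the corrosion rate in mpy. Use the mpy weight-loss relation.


Apply the mpy weight-loss relation: CR = 534 * W / (D * A * T)
Numerator: 534 * 153.7 = 82075.8
Denominator: 2.8 * 9.0 * 412 = 10382.4
CR = 82075.8 / 10382.4 = 7.905 mpy

7.905 mpy


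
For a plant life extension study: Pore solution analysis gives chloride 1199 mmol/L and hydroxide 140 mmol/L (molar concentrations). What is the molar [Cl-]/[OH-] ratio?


Threshold parameter = [Cl-] / [OH-] (molar basis; both in mmol/L, so units cancel)
Ratio = 1199 / 140 = 8.56

8.56


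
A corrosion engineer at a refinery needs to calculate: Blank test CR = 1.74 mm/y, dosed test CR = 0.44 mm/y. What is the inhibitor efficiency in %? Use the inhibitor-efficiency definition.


Apply the inhibitor-efficiency definition: IE = (CR_blank − CR_inh)/CR_blank × 100
IE = (1.74 − 0.44) / 1.74 × 100
IE = 1.3 / 1.74 × 100 = 74.7 %

74.7 %


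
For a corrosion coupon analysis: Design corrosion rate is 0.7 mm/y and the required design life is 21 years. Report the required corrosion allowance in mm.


Corrosion allowance = CR × design life
CA = 0.7 * 21 = 14.7 mm

14.7 mm


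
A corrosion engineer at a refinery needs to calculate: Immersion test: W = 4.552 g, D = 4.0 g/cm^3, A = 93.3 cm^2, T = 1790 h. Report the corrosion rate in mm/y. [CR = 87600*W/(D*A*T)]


Apply the mm/y weight-loss relation: CR = 87600 * W / (D * A * T)
Numerator: 87600 * 4.552 = 398755.2
Denominator: 4.0 * 93.3 * 1790 = 668028.0
CR = 398755.2 / 668028.0 = 0.59691 mm/y

0.59691 mm/y


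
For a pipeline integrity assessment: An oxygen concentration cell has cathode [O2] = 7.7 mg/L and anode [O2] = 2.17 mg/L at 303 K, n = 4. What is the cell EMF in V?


Apply the Nernst concentration-cell relation: E = (RT/nF)*ln(C_cathode/C_anode)
RT/nF = 8.314*303/(4*96485) = 0.00652729 V
ln(7.7/2.17) = 1.26649
E = 0.00652729 * 1.26649 = 0.00827 V

0.00827 V


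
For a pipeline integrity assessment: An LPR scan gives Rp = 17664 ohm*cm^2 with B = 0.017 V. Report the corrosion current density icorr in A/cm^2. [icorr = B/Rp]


Apply the Stern-Geary relation: icorr = B / Rp
icorr = 0.017 / 17664 = 9.624×10^-7 A/cm^2

9.624×10^-7 A/cm^2


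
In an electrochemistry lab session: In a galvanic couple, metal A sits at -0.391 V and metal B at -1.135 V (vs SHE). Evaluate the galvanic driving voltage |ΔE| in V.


Driving voltage is the absolute potential difference.
|ΔE| = |-0.391 − (-1.135)| = 0.744 V

0.744 V


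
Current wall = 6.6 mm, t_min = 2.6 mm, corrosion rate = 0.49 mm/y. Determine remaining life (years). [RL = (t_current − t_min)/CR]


Apply the remaining-life relation: RL = (t_current − t_min) / CR
RL = (6.6 − 2.6) / 0.49 = 4.0 / 0.49 = 8.2 years

8.2 years


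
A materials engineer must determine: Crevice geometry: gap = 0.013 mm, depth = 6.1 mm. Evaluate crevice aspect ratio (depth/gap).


Aspect ratio = depth / gap
Ratio = 6.1 / 0.013 = 469.2

469.2


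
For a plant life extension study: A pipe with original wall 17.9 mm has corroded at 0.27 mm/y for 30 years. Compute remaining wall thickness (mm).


Remaining wall = original − CR × time
t = 17.9 − 0.27*30 = 17.9 − 8.1 = 9.8 mm

9.8 mm


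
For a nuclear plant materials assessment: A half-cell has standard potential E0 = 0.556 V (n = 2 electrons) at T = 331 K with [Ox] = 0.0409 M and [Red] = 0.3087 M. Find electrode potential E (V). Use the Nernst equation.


Apply the Nernst equation: E = E0 + (RT/nF)*ln([Ox]/[Red])
Step 1: RT/nF = 8.314*331/(2*96485) = 0.01426094 V
Step 2: [Ox]/[Red] = 0.0409/0.3087 = 0.132491
Step 3: ln(0.132491) = -2.021241
Step 4: correction = 0.01426094 * -2.021241 = -0.0288 V
E = 0.556 + -0.0288 = 0.5272 V

0.5272 V


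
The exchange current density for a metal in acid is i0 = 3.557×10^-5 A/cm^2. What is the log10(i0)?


i0 = 3.557×10^-5 A/cm^2
log10(i0) = -4.449

-4.449


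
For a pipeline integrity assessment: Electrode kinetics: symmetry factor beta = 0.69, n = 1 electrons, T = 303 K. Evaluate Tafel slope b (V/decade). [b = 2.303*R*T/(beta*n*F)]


Apply the Tafel slope relation: b = 2.303*R*T/(beta*n*F)
Numerator: 2.303 * 8.314 * 303 = 5801.58
Denominator: 0.69 * 1 * 96485 = 66574.65
b = 5801.58 / 66574.65 = 0.087 V/decade

0.087 V/decade


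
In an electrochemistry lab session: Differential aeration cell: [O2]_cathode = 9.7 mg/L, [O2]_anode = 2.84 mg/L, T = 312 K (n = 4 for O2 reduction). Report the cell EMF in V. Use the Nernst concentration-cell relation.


Apply the Nernst concentration-cell relation: E = (RT/nF)*ln(C_cathode/C_anode)
RT/nF = 8.314*312/(4*96485) = 0.00672117 V
ln(9.7/2.84) = 1.22832
E = 0.00672117 * 1.22832 = 0.00826 V

0.00826 V


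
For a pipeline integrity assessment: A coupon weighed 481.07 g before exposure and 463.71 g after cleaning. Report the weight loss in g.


Weight loss = initial − final
WL = 481.07 − 463.71 = 17.36 g

17.36 g


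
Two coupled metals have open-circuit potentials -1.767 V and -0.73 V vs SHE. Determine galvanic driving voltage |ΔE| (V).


Driving voltage is the absolute potential difference.
|ΔE| = |-1.767 − (-0.73)| = 1.037 V

1.037 V


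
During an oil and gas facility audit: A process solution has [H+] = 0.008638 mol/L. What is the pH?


pH = −log10[H+]
pH = −log10(0.008638) = 2.06

2.06


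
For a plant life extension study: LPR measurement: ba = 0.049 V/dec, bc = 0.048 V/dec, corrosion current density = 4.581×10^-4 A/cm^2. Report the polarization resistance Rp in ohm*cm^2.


Apply the Stern-Geary equation: Rp = ba*bc / (2.303*icorr*(ba+bc))
ba*bc = 0.049*0.048 = 0.002352
ba+bc = 0.097; 2.303*icorr*(ba+bc) = 2.303*4.581×10^-4*0.097 = 1.0233542×10^-4
Rp = 0.002352 / 1.0233542×10^-4 = 22.98 ohm*cm^2

22.98 ohm*cm^2


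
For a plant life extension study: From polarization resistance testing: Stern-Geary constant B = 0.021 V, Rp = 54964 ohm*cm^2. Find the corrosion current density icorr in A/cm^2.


Apply the Stern-Geary relation: icorr = B / Rp
icorr = 0.021 / 54964 = 3.821×10^-7 A/cm^2

3.821×10^-7 A/cm^2


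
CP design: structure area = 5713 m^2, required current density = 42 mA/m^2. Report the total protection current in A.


I = area * current density, then convert mA → A (÷1000)
I = 5713 * 42 / 1000 = 239.95 A

239.95 A


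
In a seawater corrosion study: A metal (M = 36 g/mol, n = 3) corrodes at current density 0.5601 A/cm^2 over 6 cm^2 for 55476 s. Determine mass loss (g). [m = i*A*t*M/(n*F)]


Apply Faraday's law: m = i*A*t*M / (n*F)
Total charge passed Q = i*A*t = 0.5601*6*55476 = 186432.6456 C
m = Q*M/(n*F) = 186432.6456*36/(3*96485) = 23.1869 g

23.1869 g


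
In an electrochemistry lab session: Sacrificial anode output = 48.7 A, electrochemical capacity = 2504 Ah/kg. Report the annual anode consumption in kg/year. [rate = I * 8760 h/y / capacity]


Annual consumption = current * hours per year / capacity
Rate = 48.7 * 8760 / 2504 = 170.4 kg/year

170.4 kg/year


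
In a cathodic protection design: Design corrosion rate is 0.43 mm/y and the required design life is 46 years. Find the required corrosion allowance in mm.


Corrosion allowance = CR × design life
CA = 0.43 * 46 = 19.78 mm

19.78 mm


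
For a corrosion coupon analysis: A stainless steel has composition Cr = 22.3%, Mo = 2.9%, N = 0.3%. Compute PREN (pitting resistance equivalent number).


Apply the PREN formula: PREN = Cr + 3.3*Mo + 16*N
PREN = 22.3 + 3.3*2.9 + 16*0.3
PREN = 22.3 + 9.57 + 4.8 = 36.67

36.67


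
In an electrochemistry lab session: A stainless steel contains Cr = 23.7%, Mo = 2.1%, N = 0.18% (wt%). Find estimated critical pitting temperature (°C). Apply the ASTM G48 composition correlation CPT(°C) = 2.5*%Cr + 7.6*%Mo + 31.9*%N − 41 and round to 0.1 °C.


Apply the ASTM G48 empirical CPT estimate: CPT(°C) = 2.5*%Cr + 7.6*%Mo + 31.9*%N − 41
2.5*23.7 = 59.25; 7.6*2.1 = 15.96; 31.9*0.18 = 5.742
CPT = 59.25 + 15.96 + 5.742 − 41 = 39.952 °C
Rounded to 0.1 °C: CPT ≈ 40.0 °C

40.0 °C


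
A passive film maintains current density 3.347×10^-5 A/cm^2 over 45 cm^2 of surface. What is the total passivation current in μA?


I = i_pass * A, then convert A → μA (×10^6)
I = 3.347×10^-5 * 45 * 10^6 = 1506.15 μA

1506.15 μA


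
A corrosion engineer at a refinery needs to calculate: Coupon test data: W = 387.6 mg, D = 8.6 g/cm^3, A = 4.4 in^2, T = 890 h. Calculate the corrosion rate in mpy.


Apply the mpy weight-loss relation: CR = 534 * W / (D * A * T)
Numerator: 534 * 387.6 = 206978.4
Denominator: 8.6 * 4.4 * 890 = 33677.6
CR = 206978.4 / 33677.6 = 6.1459 mpy

6.1459 mpy


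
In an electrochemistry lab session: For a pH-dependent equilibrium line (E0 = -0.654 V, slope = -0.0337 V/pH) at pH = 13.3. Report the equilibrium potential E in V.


Apply the Pourbaix line equation: E = E0 + slope*pH
E = -0.654 + (-0.0337)*13.3 = -0.654 + (-0.44821) = -1.10221 V
Rounded to 4 decimal places: E = -1.1022 V

-1.1022 V


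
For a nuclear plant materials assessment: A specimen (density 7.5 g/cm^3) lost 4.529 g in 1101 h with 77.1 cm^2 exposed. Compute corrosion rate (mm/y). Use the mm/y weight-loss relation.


Apply the mm/y weight-loss relation: CR = 87600 * W / (D * A * T)
Numerator: 87600 * 4.529 = 396740.4
Denominator: 7.5 * 77.1 * 1101 = 636653.25
CR = 396740.4 / 636653.25 = 0.62317 mm/y

0.62317 mm/y


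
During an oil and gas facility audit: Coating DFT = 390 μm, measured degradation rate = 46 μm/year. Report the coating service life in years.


Service life = thickness / degradation rate
Life = 390 / 46 = 8.5 years

8.5 years


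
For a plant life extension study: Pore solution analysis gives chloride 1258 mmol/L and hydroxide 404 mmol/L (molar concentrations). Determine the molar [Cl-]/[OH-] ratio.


Threshold parameter = [Cl-] / [OH-] (molar basis; both in mmol/L, so units cancel)
Ratio = 1258 / 404 = 3.11

3.11


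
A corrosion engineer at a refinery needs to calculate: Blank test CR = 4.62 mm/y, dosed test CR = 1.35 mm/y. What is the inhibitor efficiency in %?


Apply the inhibitor-efficiency definition: IE = (CR_blank − CR_inh)/CR_blank × 100
IE = (4.62 − 1.35) / 4.62 × 100
IE = 3.27 / 4.62 × 100 = 70.8 %

70.8 %


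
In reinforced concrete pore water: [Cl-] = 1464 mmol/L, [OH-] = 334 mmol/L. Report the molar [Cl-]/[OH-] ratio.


Threshold parameter = [Cl-] / [OH-] (molar basis; both in mmol/L, so units cancel)
Ratio = 1464 / 334 = 4.38

4.38


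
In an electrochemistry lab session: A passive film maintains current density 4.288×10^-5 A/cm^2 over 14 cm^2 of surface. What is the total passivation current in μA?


I = i_pass * A, then convert A → μA (×10^6)
I = 4.288×10^-5 * 14 * 10^6 = 600.32 μA

600.32 μA


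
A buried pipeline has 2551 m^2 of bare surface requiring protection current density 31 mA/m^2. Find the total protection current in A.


I = area * current density, then convert mA → A (÷1000)
I = 2551 * 31 / 1000 = 79.08 A

79.08 A


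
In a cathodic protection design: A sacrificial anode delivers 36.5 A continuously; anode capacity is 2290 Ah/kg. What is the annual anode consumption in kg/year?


Annual consumption = current * hours per year / capacity
Rate = 36.5 * 8760 / 2290 = 139.6 kg/year

139.6 kg/year


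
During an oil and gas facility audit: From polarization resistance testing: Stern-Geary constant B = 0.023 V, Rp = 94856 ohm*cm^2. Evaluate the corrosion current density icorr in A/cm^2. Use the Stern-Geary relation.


Apply the Stern-Geary relation: icorr = B / Rp
icorr = 0.023 / 94856 = 2.425×10^-7 A/cm^2

2.425×10^-7 A/cm^2


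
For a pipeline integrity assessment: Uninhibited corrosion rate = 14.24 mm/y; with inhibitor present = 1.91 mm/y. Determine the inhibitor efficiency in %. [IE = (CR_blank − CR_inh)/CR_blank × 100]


Apply the inhibitor-efficiency definition: IE = (CR_blank − CR_inh)/CR_blank × 100
IE = (14.24 − 1.91) / 14.24 × 100
IE = 12.33 / 14.24 × 100 = 86.6 %

86.6 %


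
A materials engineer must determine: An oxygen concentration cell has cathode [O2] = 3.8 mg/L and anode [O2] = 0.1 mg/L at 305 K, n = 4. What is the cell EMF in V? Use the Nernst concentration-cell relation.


Apply the Nernst concentration-cell relation: E = (RT/nF)*ln(C_cathode/C_anode)
RT/nF = 8.314*305/(4*96485) = 0.00657037 V
ln(3.8/0.1) = 3.63759
E = 0.00657037 * 3.63759 = 0.0239 V

0.0239 V


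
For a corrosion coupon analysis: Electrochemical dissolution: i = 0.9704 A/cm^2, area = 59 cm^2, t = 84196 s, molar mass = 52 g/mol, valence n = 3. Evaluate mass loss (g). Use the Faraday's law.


Apply Faraday's law: m = i*A*t*M / (n*F)
Total charge passed Q = i*A*t = 0.9704*59*84196 = 4820524.1056 C
m = Q*M/(n*F) = 4820524.1056*52/(3*96485) = 865.99732 g

865.99732 g


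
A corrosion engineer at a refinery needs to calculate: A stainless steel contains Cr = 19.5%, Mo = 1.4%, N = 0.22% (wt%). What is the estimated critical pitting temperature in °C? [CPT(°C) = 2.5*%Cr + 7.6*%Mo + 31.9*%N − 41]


Apply the ASTM G48 empirical CPT estimate: CPT(°C) = 2.5*%Cr + 7.6*%Mo + 31.9*%N − 41
2.5*19.5 = 48.75; 7.6*1.4 = 10.64; 31.9*0.22 = 7.018
CPT = 48.75 + 10.64 + 7.018 − 41 = 25.408 °C
Rounded to 0.1 °C: CPT ≈ 25.4 °C

25.4 °C


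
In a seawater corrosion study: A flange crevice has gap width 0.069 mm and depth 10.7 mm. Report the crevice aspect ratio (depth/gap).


Aspect ratio = depth / gap
Ratio = 10.7 / 0.069 = 155.1

155.1


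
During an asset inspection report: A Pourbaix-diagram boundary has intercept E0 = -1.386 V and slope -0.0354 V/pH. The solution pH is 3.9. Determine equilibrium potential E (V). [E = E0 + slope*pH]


Apply the Pourbaix line equation: E = E0 + slope*pH
E = -1.386 + (-0.0354)*3.9 = -1.386 + (-0.13806) = -1.52406 V
Rounded to 3 decimal places: E = -1.524 V

-1.524 V


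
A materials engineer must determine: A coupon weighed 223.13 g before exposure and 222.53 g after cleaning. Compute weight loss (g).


Weight loss = initial − final
WL = 223.13 − 222.53 = 0.6 g

0.6 g


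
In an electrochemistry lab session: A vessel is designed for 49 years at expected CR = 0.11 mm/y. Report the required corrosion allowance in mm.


Corrosion allowance = CR × design life
CA = 0.11 * 49 = 5.39 mm

5.39 mm


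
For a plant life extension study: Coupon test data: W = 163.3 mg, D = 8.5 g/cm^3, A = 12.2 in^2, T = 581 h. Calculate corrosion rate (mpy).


Apply the mpy weight-loss relation: CR = 534 * W / (D * A * T)
Numerator: 534 * 163.3 = 87202.2
Denominator: 8.5 * 12.2 * 581 = 60249.7
CR = 87202.2 / 60249.7 = 1.44735 mpy

1.44735 mpy


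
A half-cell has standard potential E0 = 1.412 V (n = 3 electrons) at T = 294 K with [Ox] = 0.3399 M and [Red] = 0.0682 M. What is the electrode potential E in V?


Apply the Nernst equation: E = E0 + (RT/nF)*ln([Ox]/[Red])
Step 1: RT/nF = 8.314*294/(3*96485) = 0.00844455 V
Step 2: [Ox]/[Red] = 0.3399/0.0682 = 4.983871
Step 3: ln(4.983871) = 1.606207
Step 4: correction = 0.00844455 * 1.606207 = 0.014 V
E = 1.412 + 0.014 = 1.426 V

1.426 V


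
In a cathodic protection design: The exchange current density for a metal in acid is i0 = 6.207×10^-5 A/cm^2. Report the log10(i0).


i0 = 6.207×10^-5 A/cm^2
log10(i0) = -4.207

-4.207


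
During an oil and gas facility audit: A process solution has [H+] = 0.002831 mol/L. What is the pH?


pH = −log10[H+]
pH = −log10(0.002831) = 2.55

2.55


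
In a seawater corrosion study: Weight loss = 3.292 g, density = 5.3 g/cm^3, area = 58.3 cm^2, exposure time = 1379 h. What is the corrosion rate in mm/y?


Apply the mm/y weight-loss relation: CR = 87600 * W / (D * A * T)
Numerator: 87600 * 3.292 = 288379.2
Denominator: 5.3 * 58.3 * 1379 = 426097.21
CR = 288379.2 / 426097.21 = 0.6768 mm/y

0.6768 mm/y


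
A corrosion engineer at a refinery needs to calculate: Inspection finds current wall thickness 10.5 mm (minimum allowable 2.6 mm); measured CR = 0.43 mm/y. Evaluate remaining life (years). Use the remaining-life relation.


Apply the remaining-life relation: RL = (t_current − t_min) / CR
RL = (10.5 − 2.6) / 0.43 = 7.9 / 0.43 = 18.4 years

18.4 years


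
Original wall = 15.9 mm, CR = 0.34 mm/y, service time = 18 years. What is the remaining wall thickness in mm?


Remaining wall = original − CR × time
t = 15.9 − 0.34*18 = 15.9 − 6.12 = 9.78 mm

9.78 mm


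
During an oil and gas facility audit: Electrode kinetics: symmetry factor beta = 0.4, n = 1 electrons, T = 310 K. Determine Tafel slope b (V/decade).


Apply the Tafel slope relation: b = 2.303*R*T/(beta*n*F)
Numerator: 2.303 * 8.314 * 310 = 5935.61
Denominator: 0.4 * 1 * 96485 = 38594.0
b = 5935.61 / 38594.0 = 0.1538 V/decade

0.1538 V/decade


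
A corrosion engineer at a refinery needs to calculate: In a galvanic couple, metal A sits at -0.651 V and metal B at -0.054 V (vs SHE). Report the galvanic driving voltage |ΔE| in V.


Driving voltage is the absolute potential difference.
|ΔE| = |-0.651 − (-0.054)| = 0.597 V

0.597 V


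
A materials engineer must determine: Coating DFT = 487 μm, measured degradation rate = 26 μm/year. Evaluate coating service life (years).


Service life = thickness / degradation rate
Life = 487 / 26 = 18.7 years

18.7 years


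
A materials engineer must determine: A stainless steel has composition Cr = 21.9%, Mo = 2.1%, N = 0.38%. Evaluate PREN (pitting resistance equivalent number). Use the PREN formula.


Apply the PREN formula: PREN = Cr + 3.3*Mo + 16*N
PREN = 21.9 + 3.3*2.1 + 16*0.38
PREN = 21.9 + 6.93 + 6.08 = 34.91

34.91


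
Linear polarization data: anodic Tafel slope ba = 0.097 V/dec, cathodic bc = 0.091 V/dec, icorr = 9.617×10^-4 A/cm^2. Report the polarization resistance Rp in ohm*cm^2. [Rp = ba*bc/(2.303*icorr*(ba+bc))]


Apply the Stern-Geary equation: Rp = ba*bc / (2.303*icorr*(ba+bc))
ba*bc = 0.097*0.091 = 0.008827
ba+bc = 0.188; 2.303*icorr*(ba+bc) = 2.303*9.617×10^-4*0.188 = 4.1638148×10^-4
Rp = 0.008827 / 4.1638148×10^-4 = 21.2 ohm*cm^2

21.2 ohm*cm^2


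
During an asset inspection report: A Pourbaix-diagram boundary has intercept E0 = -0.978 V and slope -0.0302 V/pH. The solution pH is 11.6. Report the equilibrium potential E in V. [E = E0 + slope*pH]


Apply the Pourbaix line equation: E = E0 + slope*pH
E = -0.978 + (-0.0302)*11.6 = -0.978 + (-0.35032) = -1.32832 V
Rounded to 3 decimal places: E = -1.328 V

-1.328 V


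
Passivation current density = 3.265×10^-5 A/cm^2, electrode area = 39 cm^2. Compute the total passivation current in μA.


I = i_pass * A, then convert A → μA (×10^6)
I = 3.265×10^-5 * 39 * 10^6 = 1273.35 μA

1273.35 μA


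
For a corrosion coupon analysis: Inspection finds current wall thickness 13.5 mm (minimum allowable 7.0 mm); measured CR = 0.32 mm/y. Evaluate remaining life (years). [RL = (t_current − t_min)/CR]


Apply the remaining-life relation: RL = (t_current − t_min) / CR
RL = (13.5 − 7.0) / 0.32 = 6.5 / 0.32 = 20.3 years

20.3 years


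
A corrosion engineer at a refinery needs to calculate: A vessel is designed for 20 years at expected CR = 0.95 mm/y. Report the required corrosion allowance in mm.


Corrosion allowance = CR × design life
CA = 0.95 * 20 = 19.0 mm

19.0 mm


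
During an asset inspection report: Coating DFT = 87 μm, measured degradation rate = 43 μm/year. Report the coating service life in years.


Service life = thickness / degradation rate
Life = 87 / 43 = 2.0 years

2.0 years


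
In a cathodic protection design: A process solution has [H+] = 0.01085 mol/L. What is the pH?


pH = −log10[H+]
pH = −log10(0.01085) = 1.96

1.96


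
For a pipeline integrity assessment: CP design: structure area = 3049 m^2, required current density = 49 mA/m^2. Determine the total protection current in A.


I = area * current density, then convert mA → A (÷1000)
I = 3049 * 49 / 1000 = 149.4 A

149.4 A


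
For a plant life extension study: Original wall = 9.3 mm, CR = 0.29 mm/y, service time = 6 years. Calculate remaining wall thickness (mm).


Remaining wall = original − CR × time
t = 9.3 − 0.29*6 = 9.3 − 1.74 = 7.56 mm

7.56 mm
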